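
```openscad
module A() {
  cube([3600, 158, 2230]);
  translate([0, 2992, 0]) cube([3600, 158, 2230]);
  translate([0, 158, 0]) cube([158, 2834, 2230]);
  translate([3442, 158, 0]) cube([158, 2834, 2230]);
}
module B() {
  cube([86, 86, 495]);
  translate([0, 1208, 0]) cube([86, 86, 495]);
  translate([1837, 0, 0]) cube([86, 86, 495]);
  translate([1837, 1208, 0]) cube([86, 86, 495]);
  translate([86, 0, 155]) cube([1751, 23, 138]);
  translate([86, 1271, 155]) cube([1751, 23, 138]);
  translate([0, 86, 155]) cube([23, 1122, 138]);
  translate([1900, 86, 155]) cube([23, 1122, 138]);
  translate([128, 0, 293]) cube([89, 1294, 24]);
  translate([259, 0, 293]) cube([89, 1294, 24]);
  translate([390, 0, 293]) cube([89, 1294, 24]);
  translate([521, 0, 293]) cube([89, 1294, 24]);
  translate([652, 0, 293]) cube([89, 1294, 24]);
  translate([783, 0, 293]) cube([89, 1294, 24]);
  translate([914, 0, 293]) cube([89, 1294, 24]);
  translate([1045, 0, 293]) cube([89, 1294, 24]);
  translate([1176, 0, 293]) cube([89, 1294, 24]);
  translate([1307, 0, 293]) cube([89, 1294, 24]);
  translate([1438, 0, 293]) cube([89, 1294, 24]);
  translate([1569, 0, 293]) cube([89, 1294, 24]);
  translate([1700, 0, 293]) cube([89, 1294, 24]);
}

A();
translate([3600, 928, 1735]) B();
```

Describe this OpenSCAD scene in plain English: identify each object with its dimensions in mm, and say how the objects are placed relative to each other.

A is the wall frame of a small rectangular building: four walls, each 2230 mm tall and 158 mm thick, enclosing a footprint 3600 mm (x) by 3150 mm (y) outside-to-outside, with no floor or roof. The front and back walls (the −y and +y sides) span the full width; the two side walls fit between them.

B is a bed frame 1923 mm long (x) by 1294 mm wide (y). Four 86×86 mm corner posts, 495 mm tall, at the corners of the footprint. Four rails of 23 mm thickness and 138 mm height run between adjacent posts with their undersides at z = 155 mm, their outer faces flush with the outside of the frame (the two x-running rails run between the posts' inner faces; the two y-running rails run between the posts' inner faces). 13 slats, each 89 mm wide (x) and 24 mm thick, lie across the top of the two x-running rails, running the full 1294 mm width of the frame in y; the slats are evenly spaced along x between the inner faces of the end posts with equal gaps (rounded down to the nearest mm) at the −x end and between each pair — any rounding remainder accumulates at the +x end.

The bed frame is beside the house frame with their tops flush at z = 2230.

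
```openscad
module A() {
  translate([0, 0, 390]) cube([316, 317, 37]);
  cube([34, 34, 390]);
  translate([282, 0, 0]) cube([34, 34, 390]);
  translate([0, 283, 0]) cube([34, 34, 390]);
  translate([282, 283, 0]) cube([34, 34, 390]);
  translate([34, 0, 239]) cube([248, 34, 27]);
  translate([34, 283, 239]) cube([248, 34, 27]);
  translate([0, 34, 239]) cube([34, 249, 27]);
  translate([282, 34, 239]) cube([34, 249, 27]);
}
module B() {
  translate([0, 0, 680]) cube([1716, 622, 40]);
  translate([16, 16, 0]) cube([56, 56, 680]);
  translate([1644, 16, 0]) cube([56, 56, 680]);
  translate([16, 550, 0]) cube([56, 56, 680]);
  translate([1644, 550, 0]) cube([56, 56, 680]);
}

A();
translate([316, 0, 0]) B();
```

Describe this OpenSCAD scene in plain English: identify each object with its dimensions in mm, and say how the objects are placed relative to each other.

A is a four-legged stool. The seat is a 316×317×37 mm slab whose top surface is at z = 427 mm; four square legs, each 34×34 mm in cross-section, run from the floor (z = 0) to the underside of the seat, each flush with a corner of the seat. Four stretchers, 34 mm wide and 27 mm tall, connect adjacent legs with their undersides at z = 239 mm, each running between the inner faces of the legs it joins and aligned with the legs' outer faces on the other axis.

B is a rectangular dining table. The top is 1716×622×40 mm with its upper surface at z = 720 mm. It stands on four 56×56 mm square legs, each inset 16 mm from the nearest pair of top edges, running from the floor to the underside of the top.

The table is against the stool's +x side, with their −y faces flush.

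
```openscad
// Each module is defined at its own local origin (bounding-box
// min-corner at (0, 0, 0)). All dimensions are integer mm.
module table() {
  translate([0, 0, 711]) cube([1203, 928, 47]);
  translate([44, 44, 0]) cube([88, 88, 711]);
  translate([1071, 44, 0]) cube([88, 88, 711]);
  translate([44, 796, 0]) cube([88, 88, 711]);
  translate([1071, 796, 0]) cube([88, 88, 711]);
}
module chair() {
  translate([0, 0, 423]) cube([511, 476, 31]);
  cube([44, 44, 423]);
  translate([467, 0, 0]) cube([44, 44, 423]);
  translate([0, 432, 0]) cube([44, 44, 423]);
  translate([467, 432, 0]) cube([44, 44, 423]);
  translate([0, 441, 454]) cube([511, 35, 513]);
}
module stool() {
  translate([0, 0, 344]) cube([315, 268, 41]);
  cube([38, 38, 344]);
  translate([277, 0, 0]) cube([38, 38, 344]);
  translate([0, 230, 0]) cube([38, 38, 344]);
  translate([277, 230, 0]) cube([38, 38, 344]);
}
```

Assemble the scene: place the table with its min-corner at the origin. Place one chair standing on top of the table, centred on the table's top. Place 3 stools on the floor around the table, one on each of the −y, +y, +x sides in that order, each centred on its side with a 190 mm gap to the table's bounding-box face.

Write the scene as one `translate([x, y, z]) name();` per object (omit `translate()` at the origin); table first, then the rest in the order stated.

table();
translate([346, 226, 758]) chair();
translate([444, -458, 0]) stool();
translate([444, 1118, 0]) stool();
translate([1393, 330, 0]) stool();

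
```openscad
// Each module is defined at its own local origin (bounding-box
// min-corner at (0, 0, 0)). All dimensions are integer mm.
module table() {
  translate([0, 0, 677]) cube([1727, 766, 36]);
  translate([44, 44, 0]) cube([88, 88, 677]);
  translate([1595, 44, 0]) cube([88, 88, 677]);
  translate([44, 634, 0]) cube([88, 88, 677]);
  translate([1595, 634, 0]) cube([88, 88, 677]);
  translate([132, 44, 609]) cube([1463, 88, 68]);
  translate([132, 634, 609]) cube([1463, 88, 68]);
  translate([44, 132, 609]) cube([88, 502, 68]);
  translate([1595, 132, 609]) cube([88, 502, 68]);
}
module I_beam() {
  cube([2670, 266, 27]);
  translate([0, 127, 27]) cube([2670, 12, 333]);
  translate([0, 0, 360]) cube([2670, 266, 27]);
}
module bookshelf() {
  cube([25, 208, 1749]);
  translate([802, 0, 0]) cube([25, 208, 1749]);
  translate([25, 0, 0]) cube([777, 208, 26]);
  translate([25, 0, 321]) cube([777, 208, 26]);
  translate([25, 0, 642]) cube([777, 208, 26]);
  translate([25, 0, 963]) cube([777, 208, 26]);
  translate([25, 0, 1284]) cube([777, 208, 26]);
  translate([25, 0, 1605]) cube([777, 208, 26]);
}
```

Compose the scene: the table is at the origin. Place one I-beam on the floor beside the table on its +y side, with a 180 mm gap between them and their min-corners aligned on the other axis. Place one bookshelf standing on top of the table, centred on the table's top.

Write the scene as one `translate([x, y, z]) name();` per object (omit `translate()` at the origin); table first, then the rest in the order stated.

table();
translate([0, 946, 0]) I_beam();
translate([450, 279, 713]) bookshelf();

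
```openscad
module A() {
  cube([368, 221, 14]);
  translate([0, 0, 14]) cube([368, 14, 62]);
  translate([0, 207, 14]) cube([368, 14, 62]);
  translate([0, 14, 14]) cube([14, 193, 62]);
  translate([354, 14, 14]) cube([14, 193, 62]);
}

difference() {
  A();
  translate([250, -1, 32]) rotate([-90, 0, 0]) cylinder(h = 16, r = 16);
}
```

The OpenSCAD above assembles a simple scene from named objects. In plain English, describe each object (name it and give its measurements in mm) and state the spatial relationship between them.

A is an open storage box with external size 368×221×76 mm and wall thickness 14 mm (the base is also 14 mm thick). The base covers the whole footprint; the four walls stand on the base, with the y-facing walls full-width and the x-facing walls fitting between their inner faces.

The open box has a circular hole of radius 16 mm through its front wall, centred at (x = 250, z = 32).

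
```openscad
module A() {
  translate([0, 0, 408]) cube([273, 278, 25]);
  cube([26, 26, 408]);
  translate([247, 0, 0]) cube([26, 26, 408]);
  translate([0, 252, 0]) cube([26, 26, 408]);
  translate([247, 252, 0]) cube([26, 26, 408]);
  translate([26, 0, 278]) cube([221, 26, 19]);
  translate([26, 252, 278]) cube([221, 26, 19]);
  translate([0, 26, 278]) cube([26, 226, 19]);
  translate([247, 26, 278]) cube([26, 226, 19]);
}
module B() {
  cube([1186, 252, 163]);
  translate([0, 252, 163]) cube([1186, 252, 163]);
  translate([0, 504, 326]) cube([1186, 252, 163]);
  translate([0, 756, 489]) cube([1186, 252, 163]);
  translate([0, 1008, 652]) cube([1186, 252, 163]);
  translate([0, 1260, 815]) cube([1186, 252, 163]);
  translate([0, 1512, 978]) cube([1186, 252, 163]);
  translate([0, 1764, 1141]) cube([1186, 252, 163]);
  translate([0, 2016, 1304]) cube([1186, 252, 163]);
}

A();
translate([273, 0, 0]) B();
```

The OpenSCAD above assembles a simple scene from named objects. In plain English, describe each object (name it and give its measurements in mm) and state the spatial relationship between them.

A is a simple wooden stool: a rectangular seat 273 mm (x) by 278 mm (y), 25 mm thick, top face at z = 433 mm, on four square legs, each 26×26 mm in cross-section. The legs rest on z = 0, each flush with a corner of the seat. Four stretchers, 26 mm wide and 19 mm tall, connect adjacent legs with their undersides at z = 278 mm, each running between the inner faces of the legs it joins and aligned with the legs' outer faces on the other axis.

B is a straight staircase of 9 solid steps. Each step is 1186 mm wide (x), 252 mm deep (y, the going) and 163 mm tall (the rise). The first step rests on the floor; each subsequent step sits one going further in +y and one rise higher in +z, directly behind and above the previous step with no overlap.

The staircase is against the stool's +x side, with their −y faces flush.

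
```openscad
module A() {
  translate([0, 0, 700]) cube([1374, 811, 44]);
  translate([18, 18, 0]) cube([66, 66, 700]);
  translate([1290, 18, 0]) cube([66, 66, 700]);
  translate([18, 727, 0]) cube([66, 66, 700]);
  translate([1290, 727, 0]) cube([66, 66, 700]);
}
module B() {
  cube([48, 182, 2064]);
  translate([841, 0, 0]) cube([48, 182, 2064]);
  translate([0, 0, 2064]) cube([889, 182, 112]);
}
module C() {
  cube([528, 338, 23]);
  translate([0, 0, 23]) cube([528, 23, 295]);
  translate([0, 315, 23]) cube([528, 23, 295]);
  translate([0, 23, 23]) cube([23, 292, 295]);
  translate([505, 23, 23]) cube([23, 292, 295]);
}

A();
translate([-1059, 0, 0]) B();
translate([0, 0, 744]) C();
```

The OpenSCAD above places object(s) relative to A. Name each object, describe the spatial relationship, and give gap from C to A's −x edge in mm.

The open box's min-x is at 0; the table's min-x is 0; gap = 0 mm.

A is a table. B is a door frame. C is an open box. The door frame is on the floor beside the table on its −x side. The open box is on top of the table. The gap from the open box to the table's −x edge is 0 mm.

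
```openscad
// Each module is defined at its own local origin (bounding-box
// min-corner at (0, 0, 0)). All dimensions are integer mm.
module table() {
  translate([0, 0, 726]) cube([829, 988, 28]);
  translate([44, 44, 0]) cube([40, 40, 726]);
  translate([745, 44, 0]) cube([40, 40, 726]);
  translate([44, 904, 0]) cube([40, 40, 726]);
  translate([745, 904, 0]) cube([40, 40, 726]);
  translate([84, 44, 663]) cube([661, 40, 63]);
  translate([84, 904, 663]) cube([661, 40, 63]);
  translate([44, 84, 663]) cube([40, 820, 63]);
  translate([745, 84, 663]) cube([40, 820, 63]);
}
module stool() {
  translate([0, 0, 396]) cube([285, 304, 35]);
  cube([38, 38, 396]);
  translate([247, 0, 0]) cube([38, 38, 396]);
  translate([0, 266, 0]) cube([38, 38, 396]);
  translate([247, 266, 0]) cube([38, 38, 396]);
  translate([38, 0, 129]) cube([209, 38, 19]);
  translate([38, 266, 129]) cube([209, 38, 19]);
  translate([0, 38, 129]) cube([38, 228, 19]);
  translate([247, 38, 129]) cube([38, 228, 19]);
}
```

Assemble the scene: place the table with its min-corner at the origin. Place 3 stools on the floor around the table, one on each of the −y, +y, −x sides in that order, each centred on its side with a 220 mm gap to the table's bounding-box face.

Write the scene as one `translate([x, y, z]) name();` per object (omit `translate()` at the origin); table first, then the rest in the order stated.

table();
translate([272, -524, 0]) stool();
translate([272, 1208, 0]) stool();
translate([-505, 342, 0]) stool();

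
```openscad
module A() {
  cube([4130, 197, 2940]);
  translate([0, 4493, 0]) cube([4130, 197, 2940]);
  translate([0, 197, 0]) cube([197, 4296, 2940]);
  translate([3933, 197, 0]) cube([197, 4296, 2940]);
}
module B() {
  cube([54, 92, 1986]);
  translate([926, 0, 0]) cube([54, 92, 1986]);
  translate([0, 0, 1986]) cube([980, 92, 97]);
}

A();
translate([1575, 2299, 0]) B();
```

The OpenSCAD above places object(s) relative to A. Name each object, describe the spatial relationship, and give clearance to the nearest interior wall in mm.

A is a house frame. B is a door frame. The door frame sits inside the house frame, centred. The clearance to the nearest interior wall is 1378 mm.

Clearances: x = 1378, y = 2102; minimum 1378 mm.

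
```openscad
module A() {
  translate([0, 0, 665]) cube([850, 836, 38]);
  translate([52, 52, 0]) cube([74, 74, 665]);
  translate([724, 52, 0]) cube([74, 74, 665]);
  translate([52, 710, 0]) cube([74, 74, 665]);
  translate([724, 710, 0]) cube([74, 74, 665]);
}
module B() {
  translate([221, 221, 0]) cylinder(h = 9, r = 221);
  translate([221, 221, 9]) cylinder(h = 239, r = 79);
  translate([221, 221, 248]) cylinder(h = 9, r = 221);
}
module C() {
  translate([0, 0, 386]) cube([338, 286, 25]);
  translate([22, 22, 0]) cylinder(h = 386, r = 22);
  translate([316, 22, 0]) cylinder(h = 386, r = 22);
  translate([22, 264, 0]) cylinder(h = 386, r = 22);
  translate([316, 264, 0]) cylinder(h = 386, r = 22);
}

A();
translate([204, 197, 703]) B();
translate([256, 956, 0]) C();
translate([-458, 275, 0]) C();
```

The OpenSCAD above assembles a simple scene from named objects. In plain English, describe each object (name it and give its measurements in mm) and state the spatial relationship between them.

A is a table: top 850 mm (x) × 836 mm (y), 38 mm thick, upper face at z = 703 mm, on four 74×74 mm square legs, each inset 52 mm from the nearest pair of top edges, running from z = 0 to the bottom of the top.

B is a spool: two coaxial disc flanges of radius 221 mm and thickness 9 mm, joined by a core cylinder of radius 79 mm and height 239 mm. The lower flange rests on z = 0 and the three cylinders share a vertical axis.

C is a four-legged stool. The seat is 338×286 mm, 25 mm thick, top at z = 411 mm. It stands on four round legs, each 44 mm in diameter, from z = 0 to the seat underside, each leg's axis is inset half a diameter from the nearest pair of seat edges (so the leg's bounding box is flush with the corner).

The spool is on top of the table, centred. Two stools sit around the table at the +y, −x sides.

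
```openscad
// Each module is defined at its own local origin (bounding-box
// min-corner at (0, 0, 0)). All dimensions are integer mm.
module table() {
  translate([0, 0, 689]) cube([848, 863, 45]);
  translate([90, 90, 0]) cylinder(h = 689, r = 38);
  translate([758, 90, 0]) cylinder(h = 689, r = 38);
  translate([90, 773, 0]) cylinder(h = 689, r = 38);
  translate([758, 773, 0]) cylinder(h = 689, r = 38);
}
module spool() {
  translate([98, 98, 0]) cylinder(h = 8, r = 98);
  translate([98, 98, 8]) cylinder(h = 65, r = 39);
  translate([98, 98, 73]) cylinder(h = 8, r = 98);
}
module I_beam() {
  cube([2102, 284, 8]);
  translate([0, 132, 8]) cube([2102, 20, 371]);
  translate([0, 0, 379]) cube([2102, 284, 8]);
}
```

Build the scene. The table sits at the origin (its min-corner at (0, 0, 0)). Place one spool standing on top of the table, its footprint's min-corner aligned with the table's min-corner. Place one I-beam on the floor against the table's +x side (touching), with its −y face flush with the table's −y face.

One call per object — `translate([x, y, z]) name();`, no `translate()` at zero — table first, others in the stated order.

table();
translate([0, 0, 734]) spool();
translate([848, 0, 0]) I_beam();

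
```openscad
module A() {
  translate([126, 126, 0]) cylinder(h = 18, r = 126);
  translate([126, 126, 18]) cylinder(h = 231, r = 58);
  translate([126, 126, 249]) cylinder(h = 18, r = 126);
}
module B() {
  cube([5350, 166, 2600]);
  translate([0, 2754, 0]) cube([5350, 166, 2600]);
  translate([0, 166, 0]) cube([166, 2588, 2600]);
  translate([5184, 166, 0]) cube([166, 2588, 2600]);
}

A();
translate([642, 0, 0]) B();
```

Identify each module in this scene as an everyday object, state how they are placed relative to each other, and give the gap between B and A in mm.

A is a spool. B is a house frame. The house frame is on the floor beside the spool on its +x side. The gap between the house frame and the spool is 390 mm.

The house frame's nearest face is 390 mm from the spool's +x face.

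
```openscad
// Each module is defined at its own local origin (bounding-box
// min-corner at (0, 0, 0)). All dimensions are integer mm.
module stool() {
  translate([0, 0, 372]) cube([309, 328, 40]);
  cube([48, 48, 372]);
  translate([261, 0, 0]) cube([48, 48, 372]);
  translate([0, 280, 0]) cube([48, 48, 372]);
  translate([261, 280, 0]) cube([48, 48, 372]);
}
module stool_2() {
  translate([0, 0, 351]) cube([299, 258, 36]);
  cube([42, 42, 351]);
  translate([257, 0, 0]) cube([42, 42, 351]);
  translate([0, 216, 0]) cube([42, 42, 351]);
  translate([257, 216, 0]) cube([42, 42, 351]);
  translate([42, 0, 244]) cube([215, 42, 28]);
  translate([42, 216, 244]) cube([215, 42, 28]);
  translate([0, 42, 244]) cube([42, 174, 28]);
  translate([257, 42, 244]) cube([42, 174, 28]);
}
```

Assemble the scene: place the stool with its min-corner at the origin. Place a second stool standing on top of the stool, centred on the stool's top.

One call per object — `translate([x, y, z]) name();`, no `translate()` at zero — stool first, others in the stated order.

stool();
translate([5, 35, 412]) stool_2();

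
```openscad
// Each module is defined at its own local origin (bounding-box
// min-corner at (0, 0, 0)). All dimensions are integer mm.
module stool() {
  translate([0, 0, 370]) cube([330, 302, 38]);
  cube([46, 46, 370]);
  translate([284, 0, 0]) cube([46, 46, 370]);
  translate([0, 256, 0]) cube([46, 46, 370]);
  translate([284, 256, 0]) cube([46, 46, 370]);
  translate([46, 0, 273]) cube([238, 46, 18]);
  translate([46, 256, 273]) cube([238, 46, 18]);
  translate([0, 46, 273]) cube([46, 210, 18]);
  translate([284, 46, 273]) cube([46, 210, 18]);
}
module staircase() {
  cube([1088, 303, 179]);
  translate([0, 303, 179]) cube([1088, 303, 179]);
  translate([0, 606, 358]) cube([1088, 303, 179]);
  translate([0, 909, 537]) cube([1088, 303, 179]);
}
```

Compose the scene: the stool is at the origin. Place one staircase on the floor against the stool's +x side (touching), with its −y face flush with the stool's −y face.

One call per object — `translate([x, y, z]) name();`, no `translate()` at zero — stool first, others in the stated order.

stool();
translate([330, 0, 0]) staircase();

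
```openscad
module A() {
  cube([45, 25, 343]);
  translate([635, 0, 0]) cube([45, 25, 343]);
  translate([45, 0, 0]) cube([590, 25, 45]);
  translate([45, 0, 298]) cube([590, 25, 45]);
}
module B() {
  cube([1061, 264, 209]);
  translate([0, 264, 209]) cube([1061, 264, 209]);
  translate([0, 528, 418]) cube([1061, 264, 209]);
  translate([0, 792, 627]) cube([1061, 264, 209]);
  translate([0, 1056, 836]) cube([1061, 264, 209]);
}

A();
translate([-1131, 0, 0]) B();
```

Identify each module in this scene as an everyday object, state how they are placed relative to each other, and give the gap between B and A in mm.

A is a picture frame. B is a staircase. The staircase is on the floor beside the picture frame on its −x side. The gap between the staircase and the picture frame is 70 mm.

The staircase's nearest face is 70 mm from the picture frame's −x face.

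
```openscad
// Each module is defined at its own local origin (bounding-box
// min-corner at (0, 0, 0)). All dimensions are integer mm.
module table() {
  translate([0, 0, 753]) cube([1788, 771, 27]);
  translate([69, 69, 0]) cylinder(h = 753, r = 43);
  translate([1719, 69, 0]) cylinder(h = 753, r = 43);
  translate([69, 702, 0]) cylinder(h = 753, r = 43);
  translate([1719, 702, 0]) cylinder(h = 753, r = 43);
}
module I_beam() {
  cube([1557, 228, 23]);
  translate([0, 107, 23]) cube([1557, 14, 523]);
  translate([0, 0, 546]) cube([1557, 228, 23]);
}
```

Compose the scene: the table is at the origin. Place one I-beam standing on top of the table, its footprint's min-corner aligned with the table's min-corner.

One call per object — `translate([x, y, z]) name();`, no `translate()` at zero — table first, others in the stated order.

table();
translate([0, 0, 780]) I_beam();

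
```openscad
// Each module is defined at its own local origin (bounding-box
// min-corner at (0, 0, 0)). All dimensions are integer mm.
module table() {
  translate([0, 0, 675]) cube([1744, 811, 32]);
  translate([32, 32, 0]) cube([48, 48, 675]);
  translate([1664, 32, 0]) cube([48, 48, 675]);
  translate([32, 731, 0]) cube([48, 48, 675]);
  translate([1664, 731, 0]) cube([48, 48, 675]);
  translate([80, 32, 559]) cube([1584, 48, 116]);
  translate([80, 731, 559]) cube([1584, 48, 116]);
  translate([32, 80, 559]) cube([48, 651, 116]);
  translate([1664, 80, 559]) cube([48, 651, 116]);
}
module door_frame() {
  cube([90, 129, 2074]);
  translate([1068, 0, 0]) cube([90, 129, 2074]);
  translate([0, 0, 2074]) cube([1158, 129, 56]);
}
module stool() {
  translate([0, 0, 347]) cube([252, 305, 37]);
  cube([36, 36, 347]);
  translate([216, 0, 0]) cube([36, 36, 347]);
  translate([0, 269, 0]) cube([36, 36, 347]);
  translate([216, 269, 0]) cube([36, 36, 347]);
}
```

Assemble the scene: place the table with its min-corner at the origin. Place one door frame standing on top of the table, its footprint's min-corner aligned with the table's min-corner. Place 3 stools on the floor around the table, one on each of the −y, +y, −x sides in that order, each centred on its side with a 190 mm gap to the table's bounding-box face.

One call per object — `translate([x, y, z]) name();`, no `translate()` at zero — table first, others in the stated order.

table();
translate([0, 0, 707]) door_frame();
translate([746, -495, 0]) stool();
translate([746, 1001, 0]) stool();
translate([-442, 253, 0]) stool();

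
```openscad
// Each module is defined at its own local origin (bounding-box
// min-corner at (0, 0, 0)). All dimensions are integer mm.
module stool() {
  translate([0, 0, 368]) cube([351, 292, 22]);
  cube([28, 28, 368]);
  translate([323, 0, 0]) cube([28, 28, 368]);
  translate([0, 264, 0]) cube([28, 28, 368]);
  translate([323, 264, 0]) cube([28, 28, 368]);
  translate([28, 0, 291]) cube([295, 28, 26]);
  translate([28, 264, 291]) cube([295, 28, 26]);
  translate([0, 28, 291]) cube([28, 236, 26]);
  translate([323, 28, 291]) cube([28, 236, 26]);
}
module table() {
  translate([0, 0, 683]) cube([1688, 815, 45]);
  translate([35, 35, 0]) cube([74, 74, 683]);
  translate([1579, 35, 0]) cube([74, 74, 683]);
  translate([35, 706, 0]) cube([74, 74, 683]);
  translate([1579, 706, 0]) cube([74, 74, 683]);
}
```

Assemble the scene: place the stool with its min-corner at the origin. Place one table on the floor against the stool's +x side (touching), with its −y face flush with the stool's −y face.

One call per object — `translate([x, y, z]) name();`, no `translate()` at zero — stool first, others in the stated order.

stool();
translate([351, 0, 0]) table();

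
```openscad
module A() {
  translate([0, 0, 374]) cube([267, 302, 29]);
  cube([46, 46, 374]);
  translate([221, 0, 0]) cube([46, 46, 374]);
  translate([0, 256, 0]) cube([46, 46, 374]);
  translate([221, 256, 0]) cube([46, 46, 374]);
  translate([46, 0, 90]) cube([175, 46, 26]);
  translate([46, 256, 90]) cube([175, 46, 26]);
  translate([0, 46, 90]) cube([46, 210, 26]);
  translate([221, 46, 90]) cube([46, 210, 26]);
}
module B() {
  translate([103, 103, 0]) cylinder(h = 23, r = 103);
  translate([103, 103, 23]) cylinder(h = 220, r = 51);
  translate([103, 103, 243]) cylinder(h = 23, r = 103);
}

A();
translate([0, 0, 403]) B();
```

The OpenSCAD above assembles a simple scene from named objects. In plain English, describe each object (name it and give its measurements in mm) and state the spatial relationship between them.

A is a simple wooden stool: a rectangular seat 267 mm (x) by 302 mm (y), 29 mm thick, top face at z = 403 mm, on four square legs, each 46×46 mm in cross-section. The legs rest on z = 0, each flush with a corner of the seat. Four stretchers, 46 mm wide and 26 mm tall, connect adjacent legs with their undersides at z = 90 mm, each running between the inner faces of the legs it joins and aligned with the legs' outer faces on the other axis.

B is a spool: two coaxial disc flanges of radius 103 mm and thickness 23 mm, joined by a core cylinder of radius 51 mm and height 220 mm. The lower flange rests on z = 0 and the three cylinders share a vertical axis.

The spool is on top of the stool.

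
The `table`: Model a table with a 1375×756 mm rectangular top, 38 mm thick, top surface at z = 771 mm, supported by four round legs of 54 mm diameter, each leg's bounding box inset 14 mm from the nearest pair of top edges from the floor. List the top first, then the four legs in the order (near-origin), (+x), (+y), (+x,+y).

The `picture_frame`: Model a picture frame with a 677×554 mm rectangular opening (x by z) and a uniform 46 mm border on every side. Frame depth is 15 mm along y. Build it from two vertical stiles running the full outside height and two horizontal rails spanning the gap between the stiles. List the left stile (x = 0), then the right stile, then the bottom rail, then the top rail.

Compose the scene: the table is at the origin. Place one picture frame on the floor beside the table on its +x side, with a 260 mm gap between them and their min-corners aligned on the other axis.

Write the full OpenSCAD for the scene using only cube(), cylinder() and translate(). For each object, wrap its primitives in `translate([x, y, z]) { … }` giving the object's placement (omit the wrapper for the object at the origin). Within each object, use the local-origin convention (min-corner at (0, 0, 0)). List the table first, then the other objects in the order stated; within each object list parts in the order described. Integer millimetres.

translate([0, 0, 733]) cube([1375, 756, 38]);
translate([41, 41, 0]) cylinder(h = 733, r = 27);
translate([1334, 41, 0]) cylinder(h = 733, r = 27);
translate([41, 715, 0]) cylinder(h = 733, r = 27);
translate([1334, 715, 0]) cylinder(h = 733, r = 27);
translate([1635, 0, 0]) {
  cube([46, 15, 646]);
  translate([723, 0, 0]) cube([46, 15, 646]);
  translate([46, 0, 0]) cube([677, 15, 46]);
  translate([46, 0, 600]) cube([677, 15, 46]);
}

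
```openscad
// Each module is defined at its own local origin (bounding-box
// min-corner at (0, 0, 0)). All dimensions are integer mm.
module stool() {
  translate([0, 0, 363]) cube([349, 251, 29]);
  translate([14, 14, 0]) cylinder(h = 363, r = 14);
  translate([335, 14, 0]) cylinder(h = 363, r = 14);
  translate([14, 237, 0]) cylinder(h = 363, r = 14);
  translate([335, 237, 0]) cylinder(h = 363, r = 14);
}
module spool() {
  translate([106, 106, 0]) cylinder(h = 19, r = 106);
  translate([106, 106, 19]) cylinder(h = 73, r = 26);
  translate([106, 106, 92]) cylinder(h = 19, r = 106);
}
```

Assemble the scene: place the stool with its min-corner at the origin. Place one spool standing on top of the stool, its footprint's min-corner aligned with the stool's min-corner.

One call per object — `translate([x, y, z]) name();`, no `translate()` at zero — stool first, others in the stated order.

stool();
translate([0, 0, 392]) spool();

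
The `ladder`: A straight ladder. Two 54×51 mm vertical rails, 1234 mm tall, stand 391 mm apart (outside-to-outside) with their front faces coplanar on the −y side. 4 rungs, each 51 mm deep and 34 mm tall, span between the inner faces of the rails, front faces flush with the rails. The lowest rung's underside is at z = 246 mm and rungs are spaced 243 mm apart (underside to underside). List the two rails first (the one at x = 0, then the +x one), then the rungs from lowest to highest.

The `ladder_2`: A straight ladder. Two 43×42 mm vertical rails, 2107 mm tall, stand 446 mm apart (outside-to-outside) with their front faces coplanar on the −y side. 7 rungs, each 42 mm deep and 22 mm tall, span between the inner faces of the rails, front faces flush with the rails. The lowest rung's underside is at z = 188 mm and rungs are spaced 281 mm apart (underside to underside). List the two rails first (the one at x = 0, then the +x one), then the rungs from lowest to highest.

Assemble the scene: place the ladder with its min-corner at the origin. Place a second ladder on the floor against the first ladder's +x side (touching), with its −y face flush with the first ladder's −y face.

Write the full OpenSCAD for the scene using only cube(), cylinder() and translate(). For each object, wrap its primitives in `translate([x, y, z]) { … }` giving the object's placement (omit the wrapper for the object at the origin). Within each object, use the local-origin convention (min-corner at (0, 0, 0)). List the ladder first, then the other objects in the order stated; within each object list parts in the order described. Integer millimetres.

cube([54, 51, 1234]);
translate([337, 0, 0]) cube([54, 51, 1234]);
translate([54, 0, 246]) cube([283, 51, 34]);
translate([54, 0, 489]) cube([283, 51, 34]);
translate([54, 0, 732]) cube([283, 51, 34]);
translate([54, 0, 975]) cube([283, 51, 34]);
translate([391, 0, 0]) {
  cube([43, 42, 2107]);
  translate([403, 0, 0]) cube([43, 42, 2107]);
  translate([43, 0, 188]) cube([360, 42, 22]);
  translate([43, 0, 469]) cube([360, 42, 22]);
  translate([43, 0, 750]) cube([360, 42, 22]);
  translate([43, 0, 1031]) cube([360, 42, 22]);
  translate([43, 0, 1312]) cube([360, 42, 22]);
  translate([43, 0, 1593]) cube([360, 42, 22]);
  translate([43, 0, 1874]) cube([360, 42, 22]);
}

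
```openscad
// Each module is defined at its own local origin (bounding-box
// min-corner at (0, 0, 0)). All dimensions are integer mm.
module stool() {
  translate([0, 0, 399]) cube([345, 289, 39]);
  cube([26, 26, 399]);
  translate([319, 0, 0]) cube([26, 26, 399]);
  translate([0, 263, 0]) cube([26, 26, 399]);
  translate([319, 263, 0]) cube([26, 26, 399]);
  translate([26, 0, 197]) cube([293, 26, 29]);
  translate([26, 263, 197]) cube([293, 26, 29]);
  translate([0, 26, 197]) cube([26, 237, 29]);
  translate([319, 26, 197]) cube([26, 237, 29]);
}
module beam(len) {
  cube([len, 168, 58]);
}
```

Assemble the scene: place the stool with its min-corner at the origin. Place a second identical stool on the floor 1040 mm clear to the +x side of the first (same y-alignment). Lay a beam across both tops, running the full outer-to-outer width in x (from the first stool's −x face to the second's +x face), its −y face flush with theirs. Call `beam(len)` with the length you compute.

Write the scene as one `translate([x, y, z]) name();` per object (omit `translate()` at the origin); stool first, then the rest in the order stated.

stool();
translate([1385, 0, 0]) stool();
translate([0, 0, 438]) beam(1730);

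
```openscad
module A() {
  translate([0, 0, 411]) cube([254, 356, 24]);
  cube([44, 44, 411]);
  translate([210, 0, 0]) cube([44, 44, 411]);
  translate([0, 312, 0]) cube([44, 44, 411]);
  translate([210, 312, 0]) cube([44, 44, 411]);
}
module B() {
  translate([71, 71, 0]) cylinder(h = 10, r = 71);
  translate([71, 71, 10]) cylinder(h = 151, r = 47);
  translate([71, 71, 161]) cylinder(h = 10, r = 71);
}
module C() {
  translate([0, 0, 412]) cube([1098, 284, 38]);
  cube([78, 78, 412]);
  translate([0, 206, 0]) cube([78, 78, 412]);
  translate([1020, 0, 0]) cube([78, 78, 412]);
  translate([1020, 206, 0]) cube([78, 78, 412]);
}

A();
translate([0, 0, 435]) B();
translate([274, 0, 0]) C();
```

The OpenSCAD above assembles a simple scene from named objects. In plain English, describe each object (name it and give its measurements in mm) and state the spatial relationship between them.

A is a simple wooden stool: a rectangular seat 254 mm (x) by 356 mm (y), 24 mm thick, top face at z = 435 mm, on four square legs, each 44×44 mm in cross-section. The legs rest on z = 0, each flush with a corner of the seat.

B is a spool: two coaxial disc flanges of radius 71 mm and thickness 10 mm, joined by a core cylinder of radius 47 mm and height 151 mm. The lower flange rests on z = 0 and the three cylinders share a vertical axis.

C is a bench: a 1098×284 mm seat slab, 38 mm thick, top at z = 450 mm, on four 78×78 mm square legs flush with the seat corners and standing on z = 0.

The spool is on top of the stool. The bench is on the floor beside the stool on its +x side.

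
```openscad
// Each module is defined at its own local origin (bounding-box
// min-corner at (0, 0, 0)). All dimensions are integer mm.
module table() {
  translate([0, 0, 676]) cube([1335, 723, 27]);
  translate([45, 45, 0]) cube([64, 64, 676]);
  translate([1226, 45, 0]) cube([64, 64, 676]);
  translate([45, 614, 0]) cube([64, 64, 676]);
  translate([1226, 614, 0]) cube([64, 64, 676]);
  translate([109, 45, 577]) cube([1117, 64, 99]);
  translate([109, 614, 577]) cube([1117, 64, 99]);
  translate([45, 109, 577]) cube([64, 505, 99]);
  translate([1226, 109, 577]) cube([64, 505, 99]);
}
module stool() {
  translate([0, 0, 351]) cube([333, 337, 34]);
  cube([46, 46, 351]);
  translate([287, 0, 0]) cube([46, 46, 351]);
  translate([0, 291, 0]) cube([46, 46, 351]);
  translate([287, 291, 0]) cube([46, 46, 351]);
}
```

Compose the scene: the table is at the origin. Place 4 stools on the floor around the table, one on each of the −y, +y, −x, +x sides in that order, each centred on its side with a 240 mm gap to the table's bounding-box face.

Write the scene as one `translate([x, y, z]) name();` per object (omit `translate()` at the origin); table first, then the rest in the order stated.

table();
translate([501, -577, 0]) stool();
translate([501, 963, 0]) stool();
translate([-573, 193, 0]) stool();
translate([1575, 193, 0]) stool();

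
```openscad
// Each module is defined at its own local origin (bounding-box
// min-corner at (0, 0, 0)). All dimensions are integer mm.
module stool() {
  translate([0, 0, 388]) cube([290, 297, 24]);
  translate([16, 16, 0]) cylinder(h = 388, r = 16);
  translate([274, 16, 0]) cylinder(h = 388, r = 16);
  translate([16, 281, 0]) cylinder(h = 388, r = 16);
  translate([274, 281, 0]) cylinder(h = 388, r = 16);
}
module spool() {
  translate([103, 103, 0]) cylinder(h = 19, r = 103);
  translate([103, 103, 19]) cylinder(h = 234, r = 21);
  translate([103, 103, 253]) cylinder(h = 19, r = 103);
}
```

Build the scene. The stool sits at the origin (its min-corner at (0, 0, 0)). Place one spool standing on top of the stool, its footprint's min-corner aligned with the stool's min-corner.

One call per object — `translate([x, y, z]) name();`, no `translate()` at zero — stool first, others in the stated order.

stool();
translate([0, 0, 412]) spool();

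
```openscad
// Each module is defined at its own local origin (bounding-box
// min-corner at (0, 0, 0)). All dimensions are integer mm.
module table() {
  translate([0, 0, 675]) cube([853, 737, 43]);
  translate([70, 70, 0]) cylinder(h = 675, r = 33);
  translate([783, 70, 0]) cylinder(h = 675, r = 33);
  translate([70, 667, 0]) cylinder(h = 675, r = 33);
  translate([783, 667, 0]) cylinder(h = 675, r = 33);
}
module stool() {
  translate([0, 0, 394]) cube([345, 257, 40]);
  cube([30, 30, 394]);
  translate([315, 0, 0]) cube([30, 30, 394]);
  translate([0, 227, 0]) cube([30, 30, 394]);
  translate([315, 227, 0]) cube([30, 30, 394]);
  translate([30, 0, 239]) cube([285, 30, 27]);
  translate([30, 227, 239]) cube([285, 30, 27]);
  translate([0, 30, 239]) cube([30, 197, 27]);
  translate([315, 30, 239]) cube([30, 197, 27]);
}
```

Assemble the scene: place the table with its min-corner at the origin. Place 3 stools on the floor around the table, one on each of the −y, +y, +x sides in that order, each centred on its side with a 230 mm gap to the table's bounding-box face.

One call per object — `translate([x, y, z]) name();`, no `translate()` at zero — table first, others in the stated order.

table();
translate([254, -487, 0]) stool();
translate([254, 967, 0]) stool();
translate([1083, 240, 0]) stool();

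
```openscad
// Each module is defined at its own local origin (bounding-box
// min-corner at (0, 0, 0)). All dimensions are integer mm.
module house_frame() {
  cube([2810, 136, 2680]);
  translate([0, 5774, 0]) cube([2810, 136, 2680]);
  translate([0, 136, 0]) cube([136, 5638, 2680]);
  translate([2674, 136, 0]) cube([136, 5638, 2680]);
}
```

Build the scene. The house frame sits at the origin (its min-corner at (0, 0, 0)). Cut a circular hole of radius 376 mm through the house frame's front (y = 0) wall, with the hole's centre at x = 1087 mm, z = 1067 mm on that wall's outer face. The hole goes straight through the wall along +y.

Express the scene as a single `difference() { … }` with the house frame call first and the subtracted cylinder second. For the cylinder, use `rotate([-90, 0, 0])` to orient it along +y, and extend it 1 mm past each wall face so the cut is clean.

difference() {
  house_frame();
  translate([1087, -1, 1067]) rotate([-90, 0, 0]) cylinder(h = 138, r = 376);
}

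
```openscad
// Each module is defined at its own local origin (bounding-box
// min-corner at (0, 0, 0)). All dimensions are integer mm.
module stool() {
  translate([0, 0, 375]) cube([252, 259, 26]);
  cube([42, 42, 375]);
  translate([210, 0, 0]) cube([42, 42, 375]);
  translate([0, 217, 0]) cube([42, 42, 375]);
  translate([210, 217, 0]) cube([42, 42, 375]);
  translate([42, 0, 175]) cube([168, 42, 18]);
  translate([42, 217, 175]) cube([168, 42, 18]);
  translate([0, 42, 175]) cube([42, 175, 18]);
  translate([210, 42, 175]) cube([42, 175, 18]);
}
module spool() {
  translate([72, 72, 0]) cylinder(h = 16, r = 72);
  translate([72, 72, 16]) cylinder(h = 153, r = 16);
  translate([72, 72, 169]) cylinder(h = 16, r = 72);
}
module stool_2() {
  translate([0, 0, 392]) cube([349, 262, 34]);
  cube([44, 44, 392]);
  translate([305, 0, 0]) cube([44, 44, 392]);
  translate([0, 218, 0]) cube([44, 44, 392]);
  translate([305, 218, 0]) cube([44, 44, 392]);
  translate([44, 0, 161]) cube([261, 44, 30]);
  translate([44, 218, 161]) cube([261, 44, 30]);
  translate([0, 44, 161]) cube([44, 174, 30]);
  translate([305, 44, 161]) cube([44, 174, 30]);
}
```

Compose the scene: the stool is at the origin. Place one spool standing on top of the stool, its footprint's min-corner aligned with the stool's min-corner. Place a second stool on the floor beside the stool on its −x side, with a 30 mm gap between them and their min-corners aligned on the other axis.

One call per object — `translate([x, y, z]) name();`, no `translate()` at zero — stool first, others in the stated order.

stool();
translate([0, 0, 401]) spool();
translate([-379, 0, 0]) stool_2();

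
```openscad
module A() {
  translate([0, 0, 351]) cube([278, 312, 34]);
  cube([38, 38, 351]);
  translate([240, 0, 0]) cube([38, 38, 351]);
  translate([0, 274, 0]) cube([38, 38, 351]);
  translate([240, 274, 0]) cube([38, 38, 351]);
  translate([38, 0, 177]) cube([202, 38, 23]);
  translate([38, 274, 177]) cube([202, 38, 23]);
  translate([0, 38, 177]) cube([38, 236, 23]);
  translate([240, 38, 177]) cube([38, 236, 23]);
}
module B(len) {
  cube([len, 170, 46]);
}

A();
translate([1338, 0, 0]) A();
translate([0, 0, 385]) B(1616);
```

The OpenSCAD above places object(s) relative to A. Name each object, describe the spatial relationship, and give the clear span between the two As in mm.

A is a stool. B is a beam. A beam spans the tops of two stools. The clear span between the two stools is 1060 mm.

Second stool starts at x = 1338; first ends at x = 278; clear span = 1338 − 278 = 1060 mm.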